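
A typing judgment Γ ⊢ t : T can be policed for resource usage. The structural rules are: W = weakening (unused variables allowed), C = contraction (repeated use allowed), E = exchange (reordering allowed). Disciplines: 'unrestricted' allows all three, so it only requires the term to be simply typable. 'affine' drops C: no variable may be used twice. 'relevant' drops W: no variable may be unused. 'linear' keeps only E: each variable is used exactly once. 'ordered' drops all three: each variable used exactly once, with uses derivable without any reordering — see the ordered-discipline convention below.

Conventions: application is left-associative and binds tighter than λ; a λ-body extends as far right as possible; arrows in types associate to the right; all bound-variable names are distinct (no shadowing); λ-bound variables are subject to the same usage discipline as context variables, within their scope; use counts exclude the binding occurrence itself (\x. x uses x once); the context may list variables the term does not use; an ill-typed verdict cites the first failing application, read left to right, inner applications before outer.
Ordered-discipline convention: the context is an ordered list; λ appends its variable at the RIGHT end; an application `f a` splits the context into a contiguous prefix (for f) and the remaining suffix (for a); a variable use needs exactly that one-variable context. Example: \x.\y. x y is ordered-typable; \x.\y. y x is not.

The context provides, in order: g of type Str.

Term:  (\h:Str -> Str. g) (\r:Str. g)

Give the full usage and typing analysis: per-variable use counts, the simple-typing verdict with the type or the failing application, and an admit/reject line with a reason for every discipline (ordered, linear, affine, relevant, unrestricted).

use counts: g=2, h (bound)=0, r (bound)=0
use order (left to right): g, g
typing: ✓ — Str
ordered ✗ (repeated use of g ×2; h, r left unused)
linear ✗ (repeated use of g ×2; h, r left unused)
affine ✗ (repeated use of g ×2)
relevant ✗ (h, r left unused)
unrestricted ✓ (simply typable at Str; W, C, E all held)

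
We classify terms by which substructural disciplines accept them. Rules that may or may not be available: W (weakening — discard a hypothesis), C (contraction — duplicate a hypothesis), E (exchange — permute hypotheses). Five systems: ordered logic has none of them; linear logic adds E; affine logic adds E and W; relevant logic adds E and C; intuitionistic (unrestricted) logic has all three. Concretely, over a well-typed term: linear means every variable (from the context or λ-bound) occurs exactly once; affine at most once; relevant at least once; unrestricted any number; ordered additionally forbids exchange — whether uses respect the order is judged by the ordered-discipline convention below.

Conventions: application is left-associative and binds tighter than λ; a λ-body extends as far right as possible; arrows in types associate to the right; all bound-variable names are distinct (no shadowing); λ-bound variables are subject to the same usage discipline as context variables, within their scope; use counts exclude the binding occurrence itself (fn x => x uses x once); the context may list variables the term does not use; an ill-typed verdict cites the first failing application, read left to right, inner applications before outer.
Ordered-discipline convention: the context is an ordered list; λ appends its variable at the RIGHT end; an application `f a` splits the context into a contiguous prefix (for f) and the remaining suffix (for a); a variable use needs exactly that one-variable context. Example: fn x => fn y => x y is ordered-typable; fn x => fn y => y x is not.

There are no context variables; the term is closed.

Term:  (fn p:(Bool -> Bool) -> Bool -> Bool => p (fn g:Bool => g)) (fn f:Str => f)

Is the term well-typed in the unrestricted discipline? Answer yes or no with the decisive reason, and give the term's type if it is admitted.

no — the type mismatch rejects it
counts: p [bound] ×1; g [bound] ×1; f [bound] ×1
left-to-right use order: p, g, f
typing: ill-typed: a function awaiting (Bool -> Bool) -> Bool -> Bool gets Str -> Str
per-discipline verdicts: ordered ✗ | linear ✗ | affine ✗ | relevant ✗ | unrestricted ✗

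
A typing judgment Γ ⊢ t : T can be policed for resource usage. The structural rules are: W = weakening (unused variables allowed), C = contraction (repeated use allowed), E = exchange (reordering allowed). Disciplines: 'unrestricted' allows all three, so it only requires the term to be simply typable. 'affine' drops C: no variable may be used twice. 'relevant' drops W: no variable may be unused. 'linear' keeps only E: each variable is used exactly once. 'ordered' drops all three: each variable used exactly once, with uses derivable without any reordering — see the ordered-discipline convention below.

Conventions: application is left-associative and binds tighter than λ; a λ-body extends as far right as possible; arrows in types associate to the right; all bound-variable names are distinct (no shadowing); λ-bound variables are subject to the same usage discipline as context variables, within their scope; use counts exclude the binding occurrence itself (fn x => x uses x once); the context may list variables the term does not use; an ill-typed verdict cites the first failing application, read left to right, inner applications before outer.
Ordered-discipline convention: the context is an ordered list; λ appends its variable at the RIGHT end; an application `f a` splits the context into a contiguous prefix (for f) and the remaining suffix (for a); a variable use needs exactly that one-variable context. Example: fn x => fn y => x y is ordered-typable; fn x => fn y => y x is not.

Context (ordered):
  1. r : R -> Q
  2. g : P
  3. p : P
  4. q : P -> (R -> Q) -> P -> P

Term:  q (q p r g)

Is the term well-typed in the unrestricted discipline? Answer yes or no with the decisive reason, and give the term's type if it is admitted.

yes — type-checks ((R -> Q) -> P -> P) and nothing is barred; term : (R -> Q) -> P -> P
counts: r: 1; g: 1; p: 1; q: 2
use order (left to right): q, q, p, r, g
typing: ✓ — (R -> Q) -> P -> P
across the five disciplines: ordered ✗; linear ✗; affine ✗; relevant ✓; unrestricted ✓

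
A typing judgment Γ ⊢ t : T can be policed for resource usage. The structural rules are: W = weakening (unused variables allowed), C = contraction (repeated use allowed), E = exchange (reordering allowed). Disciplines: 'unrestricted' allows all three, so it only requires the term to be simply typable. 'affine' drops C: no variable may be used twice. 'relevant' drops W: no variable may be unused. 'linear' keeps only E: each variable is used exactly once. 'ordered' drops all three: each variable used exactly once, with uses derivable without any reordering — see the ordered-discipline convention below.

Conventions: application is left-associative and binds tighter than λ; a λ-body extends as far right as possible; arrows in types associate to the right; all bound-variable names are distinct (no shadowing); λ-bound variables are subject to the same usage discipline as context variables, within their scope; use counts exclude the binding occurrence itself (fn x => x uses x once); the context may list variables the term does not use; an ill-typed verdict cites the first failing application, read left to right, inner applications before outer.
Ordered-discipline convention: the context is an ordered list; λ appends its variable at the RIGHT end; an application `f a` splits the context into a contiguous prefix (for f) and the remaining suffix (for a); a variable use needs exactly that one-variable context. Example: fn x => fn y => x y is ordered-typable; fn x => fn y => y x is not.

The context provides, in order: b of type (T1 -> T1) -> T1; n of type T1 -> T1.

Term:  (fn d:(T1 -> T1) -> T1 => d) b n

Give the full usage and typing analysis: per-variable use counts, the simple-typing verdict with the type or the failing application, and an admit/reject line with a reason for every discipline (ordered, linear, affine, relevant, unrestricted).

usage: b: 1×, n: 1×, d (bound): 1×
use order (left to right): d, b, n
typing: the term checks, with type T1
ordered: ✓ — single-use (b, n, d), ordered derivation ok
linear: ✓ — exactly-once usage across b, n, d
affine: ✓ — at most one use each (b, n, d)
relevant: ✓ — b, n, d: all used, weakening unneeded
unrestricted: ✓ — type-checks (T1) and nothing is barred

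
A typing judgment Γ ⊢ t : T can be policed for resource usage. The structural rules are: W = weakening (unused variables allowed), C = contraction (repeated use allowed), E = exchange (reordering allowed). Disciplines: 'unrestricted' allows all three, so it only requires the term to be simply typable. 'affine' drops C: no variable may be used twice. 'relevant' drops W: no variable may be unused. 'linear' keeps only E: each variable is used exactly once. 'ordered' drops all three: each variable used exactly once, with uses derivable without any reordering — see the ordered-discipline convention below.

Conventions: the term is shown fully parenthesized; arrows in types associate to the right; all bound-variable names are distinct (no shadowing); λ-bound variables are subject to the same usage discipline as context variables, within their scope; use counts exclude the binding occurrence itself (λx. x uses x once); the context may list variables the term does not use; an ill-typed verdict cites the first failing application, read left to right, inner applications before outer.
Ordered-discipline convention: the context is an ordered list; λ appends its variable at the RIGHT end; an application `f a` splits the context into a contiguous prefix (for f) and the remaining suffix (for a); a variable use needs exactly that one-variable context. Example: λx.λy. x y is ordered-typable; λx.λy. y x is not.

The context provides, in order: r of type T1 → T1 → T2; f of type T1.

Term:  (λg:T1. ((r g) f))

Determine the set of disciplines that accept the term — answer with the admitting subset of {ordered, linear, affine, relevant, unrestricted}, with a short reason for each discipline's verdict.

admitted by: linear, affine, relevant, unrestricted
usage: r ×1; f ×1; g (λ-bound) ×1
left-to-right use order: r, g, f
typing: well-typed at T1 → T2
ordered ✗ (use order r, g, f needs exchange)
linear ✓ (exactly-once usage across r, f, g)
affine ✓ (at most one use each (r, f, g))
relevant ✓ (at least one use each (r, f, g))
unrestricted ✓ (simply typable at T1 → T2; W, C, E all held)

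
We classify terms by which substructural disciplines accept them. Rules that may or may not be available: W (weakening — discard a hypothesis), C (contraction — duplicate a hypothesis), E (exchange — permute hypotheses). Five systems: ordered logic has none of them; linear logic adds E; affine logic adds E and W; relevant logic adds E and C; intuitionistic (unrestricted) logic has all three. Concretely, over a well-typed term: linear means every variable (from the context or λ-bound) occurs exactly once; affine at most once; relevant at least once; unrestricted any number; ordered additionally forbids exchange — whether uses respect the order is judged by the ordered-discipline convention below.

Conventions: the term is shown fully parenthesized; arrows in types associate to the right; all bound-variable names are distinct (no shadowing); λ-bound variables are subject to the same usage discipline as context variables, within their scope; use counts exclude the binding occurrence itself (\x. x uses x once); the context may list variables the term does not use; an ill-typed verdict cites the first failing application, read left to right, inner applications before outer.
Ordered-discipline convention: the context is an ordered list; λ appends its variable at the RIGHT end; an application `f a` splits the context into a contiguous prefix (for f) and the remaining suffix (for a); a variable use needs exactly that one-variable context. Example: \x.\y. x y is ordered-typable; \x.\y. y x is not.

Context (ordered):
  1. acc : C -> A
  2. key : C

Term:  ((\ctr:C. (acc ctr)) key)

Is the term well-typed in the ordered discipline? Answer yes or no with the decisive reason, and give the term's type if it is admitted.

yes — single-use (acc, key, ctr), ordered derivation ok; term : A
usage: acc: 1×; key: 1×; ctr [bound]: 1×
order of uses: acc, ctr, key
typing: ✓ — A
summary: ordered ✓, linear ✓, affine ✓, relevant ✓, unrestricted ✓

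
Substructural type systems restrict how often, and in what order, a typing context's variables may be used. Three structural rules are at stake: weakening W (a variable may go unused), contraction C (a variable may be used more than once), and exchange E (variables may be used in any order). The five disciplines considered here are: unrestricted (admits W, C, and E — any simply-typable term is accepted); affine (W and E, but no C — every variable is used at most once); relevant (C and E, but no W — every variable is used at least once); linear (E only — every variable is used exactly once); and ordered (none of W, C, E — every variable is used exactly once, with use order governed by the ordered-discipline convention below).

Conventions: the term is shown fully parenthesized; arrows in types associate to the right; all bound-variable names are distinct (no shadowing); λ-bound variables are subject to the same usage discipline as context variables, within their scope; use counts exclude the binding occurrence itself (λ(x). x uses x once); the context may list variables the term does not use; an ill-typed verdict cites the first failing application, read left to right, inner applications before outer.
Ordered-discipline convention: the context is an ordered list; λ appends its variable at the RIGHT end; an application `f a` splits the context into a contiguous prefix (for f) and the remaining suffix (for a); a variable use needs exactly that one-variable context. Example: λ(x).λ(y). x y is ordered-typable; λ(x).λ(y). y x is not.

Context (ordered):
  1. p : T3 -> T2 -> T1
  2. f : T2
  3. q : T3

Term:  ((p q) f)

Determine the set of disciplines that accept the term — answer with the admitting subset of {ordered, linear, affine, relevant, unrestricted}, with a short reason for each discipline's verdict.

admitting disciplines: linear, affine, relevant, unrestricted
usage: p: 1×; f: 1×; q: 1×
order of uses: p, q, f
typing: well-typed at T1
ordered ✗ (needs exchange: uses follow p, q, f)
linear ✓ (single use per variable (p, f, q))
affine ✓ (at most one use each (p, f, q))
relevant ✓ (p, f, q: all used, weakening unneeded)
unrestricted ✓ (typability at T1 is all that's needed)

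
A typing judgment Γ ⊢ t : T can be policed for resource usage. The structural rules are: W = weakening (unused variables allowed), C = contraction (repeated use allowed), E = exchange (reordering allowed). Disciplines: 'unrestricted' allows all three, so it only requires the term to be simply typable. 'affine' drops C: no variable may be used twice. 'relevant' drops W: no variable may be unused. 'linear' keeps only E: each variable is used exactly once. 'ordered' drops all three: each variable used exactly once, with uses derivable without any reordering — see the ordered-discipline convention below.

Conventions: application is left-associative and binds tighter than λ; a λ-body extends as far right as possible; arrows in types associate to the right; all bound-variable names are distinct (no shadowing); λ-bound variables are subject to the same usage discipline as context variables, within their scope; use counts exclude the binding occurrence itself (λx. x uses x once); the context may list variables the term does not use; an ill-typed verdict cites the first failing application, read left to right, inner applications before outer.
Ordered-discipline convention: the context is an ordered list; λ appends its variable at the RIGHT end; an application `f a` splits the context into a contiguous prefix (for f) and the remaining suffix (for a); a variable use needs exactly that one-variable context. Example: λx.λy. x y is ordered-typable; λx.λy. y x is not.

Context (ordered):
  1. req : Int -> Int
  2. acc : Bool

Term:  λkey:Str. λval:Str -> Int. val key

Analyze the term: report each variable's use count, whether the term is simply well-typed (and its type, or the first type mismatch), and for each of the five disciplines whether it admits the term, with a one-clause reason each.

variable uses: req: 0×, acc: 0×, key [bound]: 1×, val [bound]: 1×
left-to-right use order: val, key
typing: well-typed — term : Str -> (Str -> Int) -> Int
ordered: ✗ — needs weakening: req, acc unused
linear: ✗ — needs weakening: req, acc unused
affine: ✓ — at most one use each (req, acc, key, val)
relevant: ✗ — needs weakening: req, acc unused
unrestricted: ✓ — type-checks (Str -> (Str -> Int) -> Int) and nothing is barred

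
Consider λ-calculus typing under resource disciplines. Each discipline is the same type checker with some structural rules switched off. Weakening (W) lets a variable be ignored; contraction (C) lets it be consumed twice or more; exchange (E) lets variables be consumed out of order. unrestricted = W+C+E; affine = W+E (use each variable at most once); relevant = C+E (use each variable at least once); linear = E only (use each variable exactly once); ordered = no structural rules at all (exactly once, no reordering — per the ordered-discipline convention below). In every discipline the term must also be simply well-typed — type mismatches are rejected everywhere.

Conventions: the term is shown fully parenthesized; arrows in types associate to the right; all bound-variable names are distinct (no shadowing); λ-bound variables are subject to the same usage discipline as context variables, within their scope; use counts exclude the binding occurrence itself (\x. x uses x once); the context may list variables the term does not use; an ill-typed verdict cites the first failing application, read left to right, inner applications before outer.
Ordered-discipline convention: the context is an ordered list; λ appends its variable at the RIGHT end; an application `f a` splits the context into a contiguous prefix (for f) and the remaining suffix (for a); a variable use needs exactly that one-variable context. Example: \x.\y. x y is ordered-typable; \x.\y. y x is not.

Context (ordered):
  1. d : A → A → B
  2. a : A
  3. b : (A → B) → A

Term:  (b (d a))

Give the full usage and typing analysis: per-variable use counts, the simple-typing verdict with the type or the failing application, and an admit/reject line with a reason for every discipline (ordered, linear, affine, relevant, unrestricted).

variable uses: d: 1×; a: 1×; b: 1×
uses in reading order: b, d, a
typing: well-typed at A
ordered: ✗, needs exchange: uses follow b, d, a
linear: ✓, exactly-once usage across d, a, b
affine: ✓, no duplicate uses among d, a, b
relevant: ✓, at least one use each (d, a, b)
unrestricted: ✓, typability at A is all that's needed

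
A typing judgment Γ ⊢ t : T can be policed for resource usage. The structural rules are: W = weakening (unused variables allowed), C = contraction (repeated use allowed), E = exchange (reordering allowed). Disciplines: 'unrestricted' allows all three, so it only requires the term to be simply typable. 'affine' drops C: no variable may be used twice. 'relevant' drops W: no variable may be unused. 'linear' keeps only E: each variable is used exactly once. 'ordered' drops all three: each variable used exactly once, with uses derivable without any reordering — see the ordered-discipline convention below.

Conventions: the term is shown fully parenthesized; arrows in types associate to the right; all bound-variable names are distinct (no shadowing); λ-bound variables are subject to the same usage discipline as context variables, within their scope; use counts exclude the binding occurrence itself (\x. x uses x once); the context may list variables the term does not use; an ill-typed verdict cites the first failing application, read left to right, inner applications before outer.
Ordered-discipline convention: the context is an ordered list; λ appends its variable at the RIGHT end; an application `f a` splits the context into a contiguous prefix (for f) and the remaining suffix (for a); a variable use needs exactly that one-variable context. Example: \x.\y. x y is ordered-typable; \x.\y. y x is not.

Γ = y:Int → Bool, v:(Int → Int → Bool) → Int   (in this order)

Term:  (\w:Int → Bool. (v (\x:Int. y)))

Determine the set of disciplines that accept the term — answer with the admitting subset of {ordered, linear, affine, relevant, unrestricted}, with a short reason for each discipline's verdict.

accepted by: affine, unrestricted
counts: y: 1×; v: 1×; w (bound): 0×; x (bound): 0×
use order (left to right): v, y
typing: well-typed at (Int → Bool) → Int
ordered ✗ (unused: w, x — weakening required)
linear ✗ (unused: w, x — weakening required)
affine ✓ (no duplicate uses among y, v, w, x)
relevant ✗ (unused: w, x — weakening required)
unrestricted ✓ (typability at (Int → Bool) → Int is all that's needed)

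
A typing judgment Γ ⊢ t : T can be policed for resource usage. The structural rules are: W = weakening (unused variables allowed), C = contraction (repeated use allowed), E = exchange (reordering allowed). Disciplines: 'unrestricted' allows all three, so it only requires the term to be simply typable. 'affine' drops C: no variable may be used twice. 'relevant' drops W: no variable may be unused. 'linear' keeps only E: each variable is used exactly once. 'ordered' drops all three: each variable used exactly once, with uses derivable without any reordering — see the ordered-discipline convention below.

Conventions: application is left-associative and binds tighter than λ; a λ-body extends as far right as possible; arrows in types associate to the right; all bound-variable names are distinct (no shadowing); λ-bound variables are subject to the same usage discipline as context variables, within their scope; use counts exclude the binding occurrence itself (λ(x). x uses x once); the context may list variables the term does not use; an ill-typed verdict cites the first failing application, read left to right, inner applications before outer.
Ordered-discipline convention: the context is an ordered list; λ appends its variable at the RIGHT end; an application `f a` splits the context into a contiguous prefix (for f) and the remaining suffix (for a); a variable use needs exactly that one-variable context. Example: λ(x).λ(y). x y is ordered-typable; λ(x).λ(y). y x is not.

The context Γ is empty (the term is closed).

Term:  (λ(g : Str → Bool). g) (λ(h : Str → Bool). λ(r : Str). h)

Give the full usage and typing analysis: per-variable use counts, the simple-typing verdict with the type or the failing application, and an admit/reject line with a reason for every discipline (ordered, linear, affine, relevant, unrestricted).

use counts: g [bound]: 1×; h [bound]: 1×; r [bound]: 0×
order of uses: g, h
typing: ill-typed: an argument (Str → Bool) → Str → Str → Bool mismatches the expected Str → Bool
ordered: ✗, a type mismatch blocks all five
linear: ✗, the type mismatch rejects it
affine: ✗, not simply typable
relevant: ✗, fails simple typing
unrestricted: ✗, a type mismatch blocks all five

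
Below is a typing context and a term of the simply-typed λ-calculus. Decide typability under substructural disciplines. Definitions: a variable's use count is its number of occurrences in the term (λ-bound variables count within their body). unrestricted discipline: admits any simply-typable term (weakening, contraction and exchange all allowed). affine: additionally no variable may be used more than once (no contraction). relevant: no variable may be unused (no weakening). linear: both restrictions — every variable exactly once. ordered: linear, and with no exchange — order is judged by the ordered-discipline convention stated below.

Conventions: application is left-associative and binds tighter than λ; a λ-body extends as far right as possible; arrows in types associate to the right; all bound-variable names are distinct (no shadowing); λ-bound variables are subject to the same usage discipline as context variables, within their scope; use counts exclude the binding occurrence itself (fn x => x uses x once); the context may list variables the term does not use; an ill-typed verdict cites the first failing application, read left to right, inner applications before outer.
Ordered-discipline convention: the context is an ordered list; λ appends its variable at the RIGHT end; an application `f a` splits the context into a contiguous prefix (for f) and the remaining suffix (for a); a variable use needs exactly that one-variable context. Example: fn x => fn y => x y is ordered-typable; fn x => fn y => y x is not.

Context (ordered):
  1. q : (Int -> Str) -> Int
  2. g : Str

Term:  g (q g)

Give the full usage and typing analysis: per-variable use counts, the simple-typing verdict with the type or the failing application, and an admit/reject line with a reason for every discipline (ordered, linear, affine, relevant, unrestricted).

counts: q: 1×; g: 2×
use order (left to right): g, q, g
typing: ill-typed: argument of type Str where Int -> Str is required
ordered: ✗, the type mismatch rejects it
linear: ✗, not simply typable
affine: ✗, fails simple typing
relevant: ✗, a type mismatch blocks all five
unrestricted: ✗, the type mismatch rejects it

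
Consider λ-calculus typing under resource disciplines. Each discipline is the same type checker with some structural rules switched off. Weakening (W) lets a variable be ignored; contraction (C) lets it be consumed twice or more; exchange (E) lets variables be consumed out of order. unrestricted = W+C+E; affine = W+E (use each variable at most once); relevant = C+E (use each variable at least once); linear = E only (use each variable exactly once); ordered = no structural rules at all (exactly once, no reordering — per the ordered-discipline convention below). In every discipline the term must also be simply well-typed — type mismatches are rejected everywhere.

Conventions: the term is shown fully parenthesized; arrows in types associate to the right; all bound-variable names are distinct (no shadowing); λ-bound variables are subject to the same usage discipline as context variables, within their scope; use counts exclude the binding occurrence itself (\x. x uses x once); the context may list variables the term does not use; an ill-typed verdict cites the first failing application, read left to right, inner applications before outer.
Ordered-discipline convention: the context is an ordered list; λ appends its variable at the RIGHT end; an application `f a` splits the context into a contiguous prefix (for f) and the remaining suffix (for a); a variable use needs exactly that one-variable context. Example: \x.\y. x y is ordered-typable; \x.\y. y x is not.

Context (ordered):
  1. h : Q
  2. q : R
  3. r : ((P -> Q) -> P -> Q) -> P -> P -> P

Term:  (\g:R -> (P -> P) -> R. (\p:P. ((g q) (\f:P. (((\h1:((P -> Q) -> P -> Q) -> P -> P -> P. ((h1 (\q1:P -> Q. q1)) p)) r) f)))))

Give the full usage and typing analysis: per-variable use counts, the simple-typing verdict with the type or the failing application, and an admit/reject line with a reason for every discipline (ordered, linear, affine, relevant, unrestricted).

usage: h=0, q=1, r=1, g (bound)=1, p (bound)=1, f (bound)=1, h1 (bound)=1, q1 (bound)=1
order of uses: g, q, h1, q1, p, r, f
typing: the term checks, with type (R -> (P -> P) -> R) -> P -> R
ordered: ✗ — h left unused
linear: ✗ — h left unused
affine: ✓ — h, q, r, g, p, f, h1, q1: no repeats, contraction unneeded
relevant: ✗ — h left unused
unrestricted: ✓ — typability at (R -> (P -> P) -> R) -> P -> R is all that's needed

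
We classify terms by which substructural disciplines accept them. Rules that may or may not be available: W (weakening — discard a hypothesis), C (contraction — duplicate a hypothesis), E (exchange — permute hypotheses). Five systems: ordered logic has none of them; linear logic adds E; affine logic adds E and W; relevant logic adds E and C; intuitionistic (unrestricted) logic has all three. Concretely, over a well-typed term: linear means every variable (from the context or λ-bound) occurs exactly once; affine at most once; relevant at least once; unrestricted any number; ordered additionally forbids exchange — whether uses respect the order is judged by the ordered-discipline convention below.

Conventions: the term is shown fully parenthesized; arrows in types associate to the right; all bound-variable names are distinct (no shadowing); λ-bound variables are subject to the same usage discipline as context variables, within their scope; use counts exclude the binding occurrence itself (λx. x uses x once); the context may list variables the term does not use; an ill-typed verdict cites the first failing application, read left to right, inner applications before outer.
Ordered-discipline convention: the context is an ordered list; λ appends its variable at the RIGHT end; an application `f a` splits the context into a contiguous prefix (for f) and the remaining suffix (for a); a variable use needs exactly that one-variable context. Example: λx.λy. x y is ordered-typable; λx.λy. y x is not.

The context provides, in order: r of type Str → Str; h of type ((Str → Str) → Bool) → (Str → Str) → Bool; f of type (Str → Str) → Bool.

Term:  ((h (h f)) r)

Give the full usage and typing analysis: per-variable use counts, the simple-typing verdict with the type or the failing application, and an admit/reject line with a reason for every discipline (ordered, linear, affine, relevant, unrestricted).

counts: r ×1; h ×2; f ×1
uses in reading order: h, h, f, r
typing: well-typed — term : Bool
ordered: ✗, needs contraction — h ×2
linear: ✗, needs contraction — h ×2
affine: ✗, needs contraction — h ×2
relevant: ✓, none of r, h, f goes unused
unrestricted: ✓, simply typable at Bool; W, C, E all held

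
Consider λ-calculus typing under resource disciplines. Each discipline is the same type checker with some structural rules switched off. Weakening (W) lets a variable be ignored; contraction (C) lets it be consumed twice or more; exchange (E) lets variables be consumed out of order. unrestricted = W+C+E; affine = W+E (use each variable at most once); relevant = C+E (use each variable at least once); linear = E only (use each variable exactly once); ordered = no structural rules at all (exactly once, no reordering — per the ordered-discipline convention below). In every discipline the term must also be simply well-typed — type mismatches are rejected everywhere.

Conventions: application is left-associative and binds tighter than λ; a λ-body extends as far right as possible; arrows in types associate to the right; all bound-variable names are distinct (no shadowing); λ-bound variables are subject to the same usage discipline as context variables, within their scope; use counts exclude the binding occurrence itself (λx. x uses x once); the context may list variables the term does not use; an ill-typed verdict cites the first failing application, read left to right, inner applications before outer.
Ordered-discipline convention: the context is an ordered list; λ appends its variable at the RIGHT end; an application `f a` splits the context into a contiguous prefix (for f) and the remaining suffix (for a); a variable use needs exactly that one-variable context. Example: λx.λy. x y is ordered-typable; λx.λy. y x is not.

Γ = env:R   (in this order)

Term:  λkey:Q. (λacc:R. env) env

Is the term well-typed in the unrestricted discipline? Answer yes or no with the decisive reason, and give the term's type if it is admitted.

yes — simply typable at Q → R; W, C, E all held; term : Q → R
counts: env: 2, key (bound): 0, acc (bound): 0
uses in reading order: env, env
typing: ✓ — Q → R
per-discipline verdicts: ordered ✗, linear ✗, affine ✗, relevant ✗, unrestricted ✓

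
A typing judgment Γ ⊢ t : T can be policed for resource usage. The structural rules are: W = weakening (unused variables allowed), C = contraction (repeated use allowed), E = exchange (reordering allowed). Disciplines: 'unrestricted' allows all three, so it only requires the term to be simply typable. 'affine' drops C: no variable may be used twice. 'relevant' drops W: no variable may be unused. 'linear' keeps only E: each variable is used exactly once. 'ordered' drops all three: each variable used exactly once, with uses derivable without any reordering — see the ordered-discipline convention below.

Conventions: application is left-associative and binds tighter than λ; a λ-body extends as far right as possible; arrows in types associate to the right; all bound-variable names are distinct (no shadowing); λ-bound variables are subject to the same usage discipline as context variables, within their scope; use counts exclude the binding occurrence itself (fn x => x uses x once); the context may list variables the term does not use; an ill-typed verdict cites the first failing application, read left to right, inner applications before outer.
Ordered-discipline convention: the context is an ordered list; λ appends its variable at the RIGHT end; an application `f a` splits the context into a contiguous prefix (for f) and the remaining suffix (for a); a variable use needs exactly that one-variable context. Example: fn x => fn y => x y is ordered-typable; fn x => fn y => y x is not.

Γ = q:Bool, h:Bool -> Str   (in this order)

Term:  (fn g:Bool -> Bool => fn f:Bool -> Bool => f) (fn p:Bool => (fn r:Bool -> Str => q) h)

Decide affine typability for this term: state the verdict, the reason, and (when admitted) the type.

yes — q, h, g, f, p, r: no repeats, contraction unneeded; term : (Bool -> Bool) -> Bool -> Bool
use counts: q ×1; h ×1; g (bound) ×0; f (bound) ×1; p (bound) ×0; r (bound) ×0
uses in reading order: f, q, h
typing: well-typed at (Bool -> Bool) -> Bool -> Bool
summary: ordered ✗; linear ✗; affine ✓; relevant ✗; unrestricted ✓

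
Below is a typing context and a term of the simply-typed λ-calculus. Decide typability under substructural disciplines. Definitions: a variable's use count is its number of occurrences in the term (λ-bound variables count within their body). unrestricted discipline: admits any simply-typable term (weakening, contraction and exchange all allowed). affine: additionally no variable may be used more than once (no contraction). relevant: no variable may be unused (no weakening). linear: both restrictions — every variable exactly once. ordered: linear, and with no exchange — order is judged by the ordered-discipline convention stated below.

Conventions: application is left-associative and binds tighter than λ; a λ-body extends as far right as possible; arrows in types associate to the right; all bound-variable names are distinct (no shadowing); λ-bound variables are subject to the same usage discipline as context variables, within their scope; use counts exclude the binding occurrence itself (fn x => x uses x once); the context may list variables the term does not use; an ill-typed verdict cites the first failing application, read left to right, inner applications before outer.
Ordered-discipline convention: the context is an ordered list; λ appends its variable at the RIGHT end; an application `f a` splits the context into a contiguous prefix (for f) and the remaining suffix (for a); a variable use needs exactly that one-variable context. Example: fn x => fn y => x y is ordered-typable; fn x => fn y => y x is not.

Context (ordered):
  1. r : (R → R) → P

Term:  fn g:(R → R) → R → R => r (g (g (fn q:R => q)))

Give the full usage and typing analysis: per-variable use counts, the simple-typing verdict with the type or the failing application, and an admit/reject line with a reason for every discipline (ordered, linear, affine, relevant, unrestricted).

use counts: r: 1, g (bound): 2, q (bound): 1
use order (left to right): r, g, g, q
typing: the term checks, with type ((R → R) → R → R) → P
ordered ✗ (g ×2 used more than once (contraction))
linear ✗ (g ×2 used more than once (contraction))
affine ✗ (g ×2 used more than once (contraction))
relevant ✓ (every one of r, g, q appears)
unrestricted ✓ (simply typable at ((R → R) → R → R) → P; W, C, E all held)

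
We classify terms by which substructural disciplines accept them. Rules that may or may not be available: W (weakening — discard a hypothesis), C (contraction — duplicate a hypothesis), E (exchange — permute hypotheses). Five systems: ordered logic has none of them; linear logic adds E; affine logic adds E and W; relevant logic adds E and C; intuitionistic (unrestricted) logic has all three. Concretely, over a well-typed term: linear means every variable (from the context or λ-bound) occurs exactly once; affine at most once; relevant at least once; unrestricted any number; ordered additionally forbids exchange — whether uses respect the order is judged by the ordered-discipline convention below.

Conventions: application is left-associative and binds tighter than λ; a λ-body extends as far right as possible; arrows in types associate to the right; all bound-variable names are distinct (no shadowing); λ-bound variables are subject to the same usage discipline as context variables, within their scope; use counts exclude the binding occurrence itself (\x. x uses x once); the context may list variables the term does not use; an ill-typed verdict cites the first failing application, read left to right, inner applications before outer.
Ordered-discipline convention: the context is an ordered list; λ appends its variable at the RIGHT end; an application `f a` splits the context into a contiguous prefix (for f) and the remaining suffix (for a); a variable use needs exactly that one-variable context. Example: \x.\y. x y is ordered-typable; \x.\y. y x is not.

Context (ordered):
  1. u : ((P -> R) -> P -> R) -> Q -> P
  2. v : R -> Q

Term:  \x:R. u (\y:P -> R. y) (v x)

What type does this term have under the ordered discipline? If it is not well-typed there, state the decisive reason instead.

term : R -> P
usage: u ×1, v ×1, x [bound] ×1, y [bound] ×1
order of uses: u, y, v, x
typing: well-typed — term : R -> P
summary: ordered ✓, linear ✓, affine ✓, relevant ✓, unrestricted ✓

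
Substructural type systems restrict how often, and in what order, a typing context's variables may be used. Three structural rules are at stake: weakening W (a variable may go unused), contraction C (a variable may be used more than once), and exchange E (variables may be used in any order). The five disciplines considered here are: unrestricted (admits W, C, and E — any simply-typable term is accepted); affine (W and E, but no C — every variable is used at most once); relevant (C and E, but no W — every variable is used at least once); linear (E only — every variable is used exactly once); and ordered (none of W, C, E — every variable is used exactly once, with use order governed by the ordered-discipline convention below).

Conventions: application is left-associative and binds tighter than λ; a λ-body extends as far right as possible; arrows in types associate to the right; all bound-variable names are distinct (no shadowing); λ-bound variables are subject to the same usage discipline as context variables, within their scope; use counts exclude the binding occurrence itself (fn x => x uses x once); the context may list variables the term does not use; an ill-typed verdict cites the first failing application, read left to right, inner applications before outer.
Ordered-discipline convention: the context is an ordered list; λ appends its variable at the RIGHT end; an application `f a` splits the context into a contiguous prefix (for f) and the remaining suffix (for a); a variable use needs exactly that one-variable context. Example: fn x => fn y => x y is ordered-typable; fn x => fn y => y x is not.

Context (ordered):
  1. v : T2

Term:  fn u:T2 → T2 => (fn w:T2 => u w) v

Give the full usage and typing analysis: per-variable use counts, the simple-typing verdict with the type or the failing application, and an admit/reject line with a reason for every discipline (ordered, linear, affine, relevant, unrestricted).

usage: v ×1; u [bound] ×1; w [bound] ×1
use order (left to right): u, w, v
typing: ✓ — (T2 → T2) → T2
ordered: ✗, use order u, w, v needs exchange
linear: ✓, v, u, w: one use apiece
affine: ✓, none of v, u, w used more than once
relevant: ✓, v, u, w: all used, weakening unneeded
unrestricted: ✓, typability at (T2 → T2) → T2 is all that's needed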